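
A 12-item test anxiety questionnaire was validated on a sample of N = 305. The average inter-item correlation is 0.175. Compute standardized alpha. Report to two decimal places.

standardized alpha = 0.72

Standardized α = k·r̄ / (1 + (k−1)·r̄) = 12 × 0.175 / (1 + 11 × 0.175)
  = 2.1000 / 2.9250 = 0.72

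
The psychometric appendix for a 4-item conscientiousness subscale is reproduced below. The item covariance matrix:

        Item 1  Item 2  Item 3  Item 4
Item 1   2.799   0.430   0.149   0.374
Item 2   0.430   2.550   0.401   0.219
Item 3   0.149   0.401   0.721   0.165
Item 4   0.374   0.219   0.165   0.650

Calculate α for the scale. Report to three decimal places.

ΣVar(i) = 2.799 + 2.550 + 0.721 + 0.650 = 6.720
Sum of off-diagonal covariances = 1.738
σ²_total = 6.720 + 2 × 1.738 = 10.196
α = (k/(k−1))·(1 − ΣVar(i)/σ²_total) = (4/3)·(1 − 6.720/10.196) = 0.455

α = 0.455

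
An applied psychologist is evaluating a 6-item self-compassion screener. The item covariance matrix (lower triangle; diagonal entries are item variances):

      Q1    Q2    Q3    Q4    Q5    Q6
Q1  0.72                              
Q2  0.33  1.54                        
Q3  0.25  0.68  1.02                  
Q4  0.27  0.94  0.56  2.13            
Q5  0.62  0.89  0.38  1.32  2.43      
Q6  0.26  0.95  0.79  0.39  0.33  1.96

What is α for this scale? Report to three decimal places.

α = 0.776

Σσᵢ² = 0.72 + 1.54 + 1.02 + 2.13 + 2.43 + 1.96 = 9.80
Sum of the distinct covariances = 8.96
σ²_total = 9.80 + 2 × 8.96 = 27.72
α = (k/(k−1))·(1 − Σσᵢ²/σ²_total) = (6/5)·(1 − 9.80/27.72) = 0.776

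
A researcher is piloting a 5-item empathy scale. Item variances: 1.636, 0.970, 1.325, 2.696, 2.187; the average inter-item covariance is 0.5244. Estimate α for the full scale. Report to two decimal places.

Σσᵢ² = 1.636 + 0.970 + 1.325 + 2.696 + 2.187 = 8.814
Sum of the 10 distinct covariances = 10 × 0.5244 = 5.2440
total variance = Σσᵢ² + 2·Σcov = 8.814 + 2 × 5.2440 = 19.3020
α = (5/4)·(1 − 8.814/19.3020) = 0.68

α = 0.68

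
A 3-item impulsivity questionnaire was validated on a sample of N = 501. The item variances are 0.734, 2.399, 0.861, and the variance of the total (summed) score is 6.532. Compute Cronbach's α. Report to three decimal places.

α = 0.583

sum of item variances = 0.734 + 2.399 + 0.861 = 3.994
α = (k/(k−1))·(1 − sum of item variances/σ²_T) = (3/2)·(1 − 3.994/6.532) = 0.583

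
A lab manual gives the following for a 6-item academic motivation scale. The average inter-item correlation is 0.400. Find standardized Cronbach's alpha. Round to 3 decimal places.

α = 0.800

Standardized α = k·r̄ / (1 + (k−1)·r̄) = 6 × 0.400 / (1 + 5 × 0.400)
  = 2.4000 / 3.0000 = 0.800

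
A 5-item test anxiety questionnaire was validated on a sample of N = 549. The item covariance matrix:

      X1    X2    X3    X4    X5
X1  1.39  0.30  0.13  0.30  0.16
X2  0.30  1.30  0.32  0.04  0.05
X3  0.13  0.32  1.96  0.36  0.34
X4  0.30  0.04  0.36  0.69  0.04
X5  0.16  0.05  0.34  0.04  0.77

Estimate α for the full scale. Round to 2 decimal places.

sum of item variances = 1.39 + 1.30 + 1.96 + 0.69 + 0.77 = 6.11
Σ_{i<j} σ_ij = 2.04
σ²_total = 6.11 + 2 × 2.04 = 10.19
α = (k/(k−1))·(1 − sum of item variances/σ²_total) = (5/4)·(1 − 6.11/10.19) = 0.50

α = 0.50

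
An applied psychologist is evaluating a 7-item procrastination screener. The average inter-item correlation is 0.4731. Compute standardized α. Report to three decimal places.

Standardized α = k·r̄ / (1 + (k−1)·r̄) = 7 × 0.4731 / (1 + 6 × 0.4731)
  = 3.3117 / 3.8386 = 0.863

α = 0.863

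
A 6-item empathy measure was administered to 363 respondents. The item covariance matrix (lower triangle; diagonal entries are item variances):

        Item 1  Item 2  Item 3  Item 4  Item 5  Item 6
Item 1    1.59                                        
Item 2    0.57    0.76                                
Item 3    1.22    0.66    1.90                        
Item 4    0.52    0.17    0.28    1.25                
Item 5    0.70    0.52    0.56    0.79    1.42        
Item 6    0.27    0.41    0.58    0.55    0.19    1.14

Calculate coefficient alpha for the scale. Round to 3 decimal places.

Σσ²ᵢ = 1.59 + 0.76 + 1.90 + 1.25 + 1.42 + 1.14 = 8.06
Sum of off-diagonal covariances = 7.99
σ²_T = 8.06 + 2 × 7.99 = 24.04
α = (k/(k−1))·(1 − Σσ²ᵢ/σ²_T) = (6/5)·(1 − 8.06/24.04) = 0.798

α = 0.798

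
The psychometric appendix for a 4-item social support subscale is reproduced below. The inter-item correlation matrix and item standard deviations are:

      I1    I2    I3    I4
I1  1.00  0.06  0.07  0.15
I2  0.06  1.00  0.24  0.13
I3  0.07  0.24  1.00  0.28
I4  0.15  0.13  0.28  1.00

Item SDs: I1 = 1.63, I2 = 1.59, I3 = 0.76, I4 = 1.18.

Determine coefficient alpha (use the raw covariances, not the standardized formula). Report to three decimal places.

Σσ²ᵢ = 1.63² + 1.59² + 0.76² + 1.18² = 7.1550
Covariances σ_ij = r_ij · s_i · s_j:
  σ(I1,I2) = 0.06 × 1.63 × 1.59 = 0.1555
  σ(I1,I3) = 0.07 × 1.63 × 0.76 = 0.0867
  σ(I1,I4) = 0.15 × 1.63 × 1.18 = 0.2885
  σ(I2,I3) = 0.24 × 1.59 × 0.76 = 0.2900
  σ(I2,I4) = 0.13 × 1.59 × 1.18 = 0.2439
  σ(I3,I4) = 0.28 × 0.76 × 1.18 = 0.2511
σ²_T = Σσ²ᵢ + 2·Σσ_ij = 7.1550 + 2 × 1.3157 = 9.7864
α = (4/3)·(1 − 7.1550/9.7864) = 0.359

α = 0.359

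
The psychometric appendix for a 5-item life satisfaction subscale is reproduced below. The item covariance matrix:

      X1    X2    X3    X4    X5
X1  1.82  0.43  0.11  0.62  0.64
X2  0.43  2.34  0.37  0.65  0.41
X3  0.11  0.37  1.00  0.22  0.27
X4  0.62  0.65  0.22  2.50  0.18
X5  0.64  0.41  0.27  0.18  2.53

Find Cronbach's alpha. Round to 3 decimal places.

Cronbach's alpha = 0.542

Σσᵢ² = 1.82 + 2.34 + 1.00 + 2.50 + 2.53 = 10.19
Sum of the distinct covariances = 3.90
σ²_T = 10.19 + 2 × 3.90 = 17.99
α = (k/(k−1))·(1 − Σσᵢ²/σ²_T) = (5/4)·(1 − 10.19/17.99) = 0.542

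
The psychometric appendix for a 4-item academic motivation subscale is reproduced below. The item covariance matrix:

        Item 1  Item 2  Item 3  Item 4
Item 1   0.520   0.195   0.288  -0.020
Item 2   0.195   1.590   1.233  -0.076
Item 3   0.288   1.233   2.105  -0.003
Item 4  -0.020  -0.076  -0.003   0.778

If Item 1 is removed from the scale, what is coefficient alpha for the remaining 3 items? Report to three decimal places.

coefficient alpha = 0.511

Remaining items: Item 2, Item 3, Item 4 (k = 3).
ΣVar(i) = 1.590 + 2.105 + 0.778 = 4.473
Var(T) = 4.473 + 2 × 1.154 = 6.781
α (item deleted) = (3/2)·(1 − 4.473/6.781) = 0.511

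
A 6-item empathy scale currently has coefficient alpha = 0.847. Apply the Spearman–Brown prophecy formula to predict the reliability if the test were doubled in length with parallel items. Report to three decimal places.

Length factor m = 2
α' = m·α / (1 + (m−1)·α)
   = 2 × 0.847 / (1 + (2 − 1) × 0.847)
   = 1.6940 / 1.8470 = 0.917

predicted reliability = 0.917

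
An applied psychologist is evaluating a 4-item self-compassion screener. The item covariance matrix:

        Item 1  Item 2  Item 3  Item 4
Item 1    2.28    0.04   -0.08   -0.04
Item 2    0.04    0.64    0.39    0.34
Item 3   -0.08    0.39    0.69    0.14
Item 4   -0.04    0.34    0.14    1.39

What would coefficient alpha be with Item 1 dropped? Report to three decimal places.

Remaining items: Item 2, Item 3, Item 4 (k = 3).
Σσᵢ² = 0.64 + 0.69 + 1.39 = 2.72
Var(T) = 2.72 + 2 × 0.87 = 4.46
α (item deleted) = (3/2)·(1 − 2.72/4.46) = 0.585

coefficient alpha = 0.585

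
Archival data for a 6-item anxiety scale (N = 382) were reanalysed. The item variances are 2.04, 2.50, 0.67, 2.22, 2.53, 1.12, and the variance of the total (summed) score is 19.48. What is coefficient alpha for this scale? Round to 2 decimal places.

ΣVar(i) = 2.04 + 2.50 + 0.67 + 2.22 + 2.53 + 1.12 = 11.08
α = (k/(k−1))·(1 − ΣVar(i)/Var(T)) = (6/5)·(1 − 11.08/19.48) = 0.52

α = 0.52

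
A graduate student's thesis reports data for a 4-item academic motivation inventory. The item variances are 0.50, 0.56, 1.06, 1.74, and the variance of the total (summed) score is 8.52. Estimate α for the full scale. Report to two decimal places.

sum of item variances = 0.50 + 0.56 + 1.06 + 1.74 = 3.86
α = (k/(k−1))·(1 − sum of item variances/Var(T)) = (4/3)·(1 − 3.86/8.52) = 0.73

α = 0.73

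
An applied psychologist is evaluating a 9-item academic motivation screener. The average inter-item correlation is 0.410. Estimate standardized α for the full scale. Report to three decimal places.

standardized α = 0.862

Standardized α = k·r̄ / (1 + (k−1)·r̄) = 9 × 0.410 / (1 + 8 × 0.410)
  = 3.6900 / 4.2800 = 0.862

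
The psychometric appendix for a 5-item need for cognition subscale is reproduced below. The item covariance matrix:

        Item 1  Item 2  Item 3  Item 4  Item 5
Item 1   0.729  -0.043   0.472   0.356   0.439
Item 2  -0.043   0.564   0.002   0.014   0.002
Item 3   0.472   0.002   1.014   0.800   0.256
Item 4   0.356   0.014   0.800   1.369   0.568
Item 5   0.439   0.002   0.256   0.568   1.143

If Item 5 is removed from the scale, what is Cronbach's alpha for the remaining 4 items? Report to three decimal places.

Remaining items: Item 1, Item 2, Item 3, Item 4 (k = 4).
ΣVar(i) = 0.729 + 0.564 + 1.014 + 1.369 = 3.676
total variance = 3.676 + 2 × 1.601 = 6.878
α (item deleted) = (4/3)·(1 − 3.676/6.878) = 0.621

α = 0.621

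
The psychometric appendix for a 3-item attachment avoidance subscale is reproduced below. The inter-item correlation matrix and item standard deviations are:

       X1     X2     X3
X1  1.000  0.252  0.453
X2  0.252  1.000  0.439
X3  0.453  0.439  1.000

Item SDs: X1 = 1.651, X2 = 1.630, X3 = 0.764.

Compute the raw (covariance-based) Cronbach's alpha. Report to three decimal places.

α = 0.564

Σσ²ᵢ = 1.651² + 1.630² + 0.764² = 5.9664
Covariances σ_ij = r_ij · s_i · s_j:
  σ(X1,X2) = 0.252 × 1.651 × 1.630 = 0.6782
  σ(X1,X3) = 0.453 × 1.651 × 0.764 = 0.5714
  σ(X2,X3) = 0.439 × 1.630 × 0.764 = 0.5467
σ²_T = Σσ²ᵢ + 2·Σσ_ij = 5.9664 + 2 × 1.7963 = 9.5590
α = (3/2)·(1 − 5.9664/9.5590) = 0.564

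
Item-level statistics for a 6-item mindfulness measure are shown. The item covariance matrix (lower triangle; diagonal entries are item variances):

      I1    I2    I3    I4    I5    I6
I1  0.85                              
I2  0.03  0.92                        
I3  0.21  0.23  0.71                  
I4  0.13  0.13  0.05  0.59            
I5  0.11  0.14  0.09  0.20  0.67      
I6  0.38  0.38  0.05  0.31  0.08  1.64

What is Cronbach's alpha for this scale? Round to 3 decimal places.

Cronbach's alpha = 0.580

Σσ²ᵢ = 0.85 + 0.92 + 0.71 + 0.59 + 0.67 + 1.64 = 5.38
Sum of the distinct covariances = 2.52
σ²_total = 5.38 + 2 × 2.52 = 10.42
α = (k/(k−1))·(1 − Σσ²ᵢ/σ²_total) = (6/5)·(1 − 5.38/10.42) = 0.580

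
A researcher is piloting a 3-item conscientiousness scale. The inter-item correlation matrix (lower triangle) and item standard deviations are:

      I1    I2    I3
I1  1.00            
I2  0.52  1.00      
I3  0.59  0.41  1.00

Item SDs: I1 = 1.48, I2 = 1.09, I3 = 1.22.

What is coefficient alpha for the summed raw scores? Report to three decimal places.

Σσ²ᵢ = 1.48² + 1.09² + 1.22² = 4.8669
Covariances σ_ij = r_ij · s_i · s_j:
  σ(I1,I2) = 0.52 × 1.48 × 1.09 = 0.8389
  σ(I1,I3) = 0.59 × 1.48 × 1.22 = 1.0653
  σ(I2,I3) = 0.41 × 1.09 × 1.22 = 0.5452
σ²_T = Σσ²ᵢ + 2·Σσ_ij = 4.8669 + 2 × 2.4494 = 9.7657
α = (3/2)·(1 − 4.8669/9.7657) = 0.752

coefficient alpha = 0.752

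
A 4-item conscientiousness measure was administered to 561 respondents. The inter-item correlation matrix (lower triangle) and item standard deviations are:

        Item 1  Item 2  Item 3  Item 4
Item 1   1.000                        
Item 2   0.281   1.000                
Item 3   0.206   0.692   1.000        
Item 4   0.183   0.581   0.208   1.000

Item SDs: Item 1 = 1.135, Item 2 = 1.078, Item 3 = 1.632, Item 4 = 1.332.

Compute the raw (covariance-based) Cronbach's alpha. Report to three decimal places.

Σσ²ᵢ = 1.135² + 1.078² + 1.632² + 1.332² = 6.8880
Covariances σ_ij = r_ij · s_i · s_j:
  σ(Item 1,Item 2) = 0.281 × 1.135 × 1.078 = 0.3438
  σ(Item 1,Item 3) = 0.206 × 1.135 × 1.632 = 0.3816
  σ(Item 1,Item 4) = 0.183 × 1.135 × 1.332 = 0.2767
  σ(Item 2,Item 3) = 0.692 × 1.078 × 1.632 = 1.2174
  σ(Item 2,Item 4) = 0.581 × 1.078 × 1.332 = 0.8343
  σ(Item 3,Item 4) = 0.208 × 1.632 × 1.332 = 0.4522
σ²_T = Σσ²ᵢ + 2·Σσ_ij = 6.8880 + 2 × 3.5060 = 13.9000
α = (4/3)·(1 − 6.8880/13.9000) = 0.673

Cronbach's alpha = 0.673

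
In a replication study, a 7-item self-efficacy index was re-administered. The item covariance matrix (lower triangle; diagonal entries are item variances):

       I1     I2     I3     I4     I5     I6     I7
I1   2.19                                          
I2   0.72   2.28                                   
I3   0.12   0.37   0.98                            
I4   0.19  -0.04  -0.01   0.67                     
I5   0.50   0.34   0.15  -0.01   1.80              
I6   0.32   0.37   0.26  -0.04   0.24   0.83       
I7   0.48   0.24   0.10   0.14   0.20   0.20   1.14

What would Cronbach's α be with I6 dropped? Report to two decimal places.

Remaining items: I1, I2, I3, I4, I5, I7 (k = 6).
sum of item variances = 2.19 + 2.28 + 0.98 + 0.67 + 1.80 + 1.14 = 9.06
total variance = 9.06 + 2 × 3.49 = 16.04
α (item deleted) = (6/5)·(1 − 9.06/16.04) = 0.52

Cronbach's α = 0.52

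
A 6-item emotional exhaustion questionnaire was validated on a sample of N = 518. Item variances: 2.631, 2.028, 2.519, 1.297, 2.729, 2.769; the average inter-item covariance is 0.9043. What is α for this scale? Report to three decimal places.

α = 0.792

sum of item variances = 2.631 + 2.028 + 2.519 + 1.297 + 2.729 + 2.769 = 13.973
Sum of the 15 distinct covariances = 15 × 0.9043 = 13.5645
Var(T) = sum of item variances + 2·Σcov = 13.973 + 2 × 13.5645 = 41.1020
α = (6/5)·(1 − 13.973/41.1020) = 0.792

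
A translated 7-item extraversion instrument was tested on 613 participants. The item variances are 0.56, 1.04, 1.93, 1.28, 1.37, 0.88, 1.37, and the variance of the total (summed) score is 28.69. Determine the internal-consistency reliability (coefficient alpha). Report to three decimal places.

Σσᵢ² = 0.56 + 1.04 + 1.93 + 1.28 + 1.37 + 0.88 + 1.37 = 8.43
α = (k/(k−1))·(1 − Σσᵢ²/σ²_total) = (7/6)·(1 − 8.43/28.69) = 0.824

α = 0.824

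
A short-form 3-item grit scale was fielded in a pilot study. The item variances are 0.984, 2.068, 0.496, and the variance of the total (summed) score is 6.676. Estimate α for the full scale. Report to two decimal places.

α = 0.70

Σσ²ᵢ = 0.984 + 2.068 + 0.496 = 3.548
α = (k/(k−1))·(1 − Σσ²ᵢ/Var(T)) = (3/2)·(1 − 3.548/6.676) = 0.70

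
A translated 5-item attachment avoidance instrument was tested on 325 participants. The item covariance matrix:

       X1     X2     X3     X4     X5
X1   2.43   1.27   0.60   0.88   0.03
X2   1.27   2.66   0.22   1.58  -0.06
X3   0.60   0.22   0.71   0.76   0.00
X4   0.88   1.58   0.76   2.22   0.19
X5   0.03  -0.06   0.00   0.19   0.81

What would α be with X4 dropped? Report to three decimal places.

α = 0.512

Remaining items: X1, X2, X3, X5 (k = 4).
ΣVar(i) = 2.43 + 2.66 + 0.71 + 0.81 = 6.61
σ²_total = 6.61 + 2 × 2.06 = 10.73
α (item deleted) = (4/3)·(1 − 6.61/10.73) = 0.512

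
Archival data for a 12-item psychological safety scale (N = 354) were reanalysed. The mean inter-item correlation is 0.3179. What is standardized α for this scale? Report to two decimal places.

Standardized α = k·r̄ / (1 + (k−1)·r̄) = 12 × 0.3179 / (1 + 11 × 0.3179)
  = 3.8148 / 4.4969 = 0.85

standardized α = 0.85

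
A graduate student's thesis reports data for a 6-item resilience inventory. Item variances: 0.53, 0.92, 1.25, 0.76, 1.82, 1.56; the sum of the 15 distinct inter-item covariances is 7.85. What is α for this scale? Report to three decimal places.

α = 0.836

Σσᵢ² = 0.53 + 0.92 + 1.25 + 0.76 + 1.82 + 1.56 = 6.84
Sum of distinct covariances = 7.85
Var(T) = Σσᵢ² + 2·Σcov = 6.84 + 2 × 7.85 = 22.54
α = (6/5)·(1 − 6.84/22.54) = 0.836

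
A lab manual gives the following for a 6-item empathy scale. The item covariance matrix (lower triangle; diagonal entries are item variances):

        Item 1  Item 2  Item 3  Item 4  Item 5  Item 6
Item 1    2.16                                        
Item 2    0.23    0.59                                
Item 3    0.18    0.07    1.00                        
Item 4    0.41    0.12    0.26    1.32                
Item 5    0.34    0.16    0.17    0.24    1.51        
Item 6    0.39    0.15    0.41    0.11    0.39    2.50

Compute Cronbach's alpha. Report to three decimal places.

ΣVar(i) = 2.16 + 0.59 + 1.00 + 1.32 + 1.51 + 2.50 = 9.08
Sum of the distinct covariances = 3.63
σ²_T = 9.08 + 2 × 3.63 = 16.34
α = (k/(k−1))·(1 − ΣVar(i)/σ²_T) = (6/5)·(1 − 9.08/16.34) = 0.533

Cronbach's alpha = 0.533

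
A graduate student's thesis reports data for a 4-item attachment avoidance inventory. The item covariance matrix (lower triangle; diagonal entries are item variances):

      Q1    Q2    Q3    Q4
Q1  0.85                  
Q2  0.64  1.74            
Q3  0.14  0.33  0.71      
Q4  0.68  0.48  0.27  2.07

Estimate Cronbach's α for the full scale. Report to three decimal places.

ΣVar(i) = 0.85 + 1.74 + 0.71 + 2.07 = 5.37
Sum of off-diagonal covariances = 2.54
Var(T) = 5.37 + 2 × 2.54 = 10.45
α = (k/(k−1))·(1 − ΣVar(i)/Var(T)) = (4/3)·(1 − 5.37/10.45) = 0.648

Cronbach's α = 0.648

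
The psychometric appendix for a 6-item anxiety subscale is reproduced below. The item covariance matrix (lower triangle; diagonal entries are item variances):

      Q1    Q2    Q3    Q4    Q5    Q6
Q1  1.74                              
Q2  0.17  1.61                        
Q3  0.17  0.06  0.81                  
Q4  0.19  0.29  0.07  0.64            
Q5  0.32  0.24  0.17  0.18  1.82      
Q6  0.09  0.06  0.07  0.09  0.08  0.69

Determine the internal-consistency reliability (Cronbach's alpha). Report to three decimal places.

Cronbach's alpha = 0.457

sum of item variances = 1.74 + 1.61 + 0.81 + 0.64 + 1.82 + 0.69 = 7.31
Σ_{i<j} σ_ij = 2.25
σ²_T = 7.31 + 2 × 2.25 = 11.81
α = (k/(k−1))·(1 − sum of item variances/σ²_T) = (6/5)·(1 − 7.31/11.81) = 0.457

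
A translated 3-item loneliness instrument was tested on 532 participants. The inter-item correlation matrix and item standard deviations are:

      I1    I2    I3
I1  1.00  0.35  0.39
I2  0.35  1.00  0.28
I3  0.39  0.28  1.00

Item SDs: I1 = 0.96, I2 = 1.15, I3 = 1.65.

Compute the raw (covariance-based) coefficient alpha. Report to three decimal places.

Σσ²ᵢ = 0.96² + 1.15² + 1.65² = 4.9666
Covariances σ_ij = r_ij · s_i · s_j:
  σ(I1,I2) = 0.35 × 0.96 × 1.15 = 0.3864
  σ(I1,I3) = 0.39 × 0.96 × 1.65 = 0.6178
  σ(I2,I3) = 0.28 × 1.15 × 1.65 = 0.5313
σ²_T = Σσ²ᵢ + 2·Σσ_ij = 4.9666 + 2 × 1.5355 = 8.0376
α = (3/2)·(1 − 4.9666/8.0376) = 0.573

coefficient alpha = 0.573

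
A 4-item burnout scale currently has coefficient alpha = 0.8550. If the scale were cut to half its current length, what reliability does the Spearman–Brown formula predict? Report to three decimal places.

Length factor m = 1/2
α' = m·α / (1 − (1−m)·α)
   = 1/2 × 0.8550 / (1 − (1 − 1/2) × 0.8550)
   = 0.4275 / 0.5725 = 0.747

predicted reliability = 0.747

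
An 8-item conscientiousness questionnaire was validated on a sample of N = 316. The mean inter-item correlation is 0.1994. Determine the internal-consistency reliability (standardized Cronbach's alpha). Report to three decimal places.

Standardized α = k·r̄ / (1 + (k−1)·r̄) = 8 × 0.1994 / (1 + 7 × 0.1994)
  = 1.5952 / 2.3958 = 0.666

standardized Cronbach's alpha = 0.666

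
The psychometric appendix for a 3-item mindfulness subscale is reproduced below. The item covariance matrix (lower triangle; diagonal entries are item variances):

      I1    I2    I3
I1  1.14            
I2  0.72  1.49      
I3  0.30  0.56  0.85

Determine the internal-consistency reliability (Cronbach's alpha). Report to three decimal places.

Cronbach's alpha = 0.714

Σσ²ᵢ = 1.14 + 1.49 + 0.85 = 3.48
Sum of the distinct covariances = 1.58
Var(T) = 3.48 + 2 × 1.58 = 6.64
α = (k/(k−1))·(1 − Σσ²ᵢ/Var(T)) = (3/2)·(1 − 3.48/6.64) = 0.714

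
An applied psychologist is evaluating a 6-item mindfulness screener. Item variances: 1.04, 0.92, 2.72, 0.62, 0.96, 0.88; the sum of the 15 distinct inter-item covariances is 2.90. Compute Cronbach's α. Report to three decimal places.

ΣVar(i) = 1.04 + 0.92 + 2.72 + 0.62 + 0.96 + 0.88 = 7.14
Sum of distinct covariances = 2.90
σ²_T = ΣVar(i) + 2·Σcov = 7.14 + 2 × 2.90 = 12.94
α = (6/5)·(1 − 7.14/12.94) = 0.538

Cronbach's α = 0.538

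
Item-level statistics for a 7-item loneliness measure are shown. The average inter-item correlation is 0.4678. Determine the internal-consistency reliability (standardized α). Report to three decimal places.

α = 0.860

Standardized α = k·r̄ / (1 + (k−1)·r̄) = 7 × 0.4678 / (1 + 6 × 0.4678)
  = 3.2746 / 3.8068 = 0.860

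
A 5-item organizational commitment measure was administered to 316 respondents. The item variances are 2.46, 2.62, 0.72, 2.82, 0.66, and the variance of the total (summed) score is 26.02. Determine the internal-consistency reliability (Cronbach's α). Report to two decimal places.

Cronbach's α = 0.80

Σσ²ᵢ = 2.46 + 2.62 + 0.72 + 2.82 + 0.66 = 9.28
α = (k/(k−1))·(1 − Σσ²ᵢ/Var(T)) = (5/4)·(1 − 9.28/26.02) = 0.80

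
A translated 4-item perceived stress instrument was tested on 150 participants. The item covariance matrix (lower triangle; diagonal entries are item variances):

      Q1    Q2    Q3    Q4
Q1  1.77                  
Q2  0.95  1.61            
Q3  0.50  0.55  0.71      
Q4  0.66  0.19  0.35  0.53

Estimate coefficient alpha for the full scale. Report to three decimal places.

Σσᵢ² = 1.77 + 1.61 + 0.71 + 0.53 = 4.62
Sum of off-diagonal covariances = 3.20
total variance = 4.62 + 2 × 3.20 = 11.02
α = (k/(k−1))·(1 − Σσᵢ²/total variance) = (4/3)·(1 − 4.62/11.02) = 0.774

coefficient alpha = 0.774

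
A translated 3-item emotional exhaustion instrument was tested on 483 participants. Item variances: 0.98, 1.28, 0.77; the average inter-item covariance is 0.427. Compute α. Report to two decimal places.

α = 0.69

Σσ²ᵢ = 0.98 + 1.28 + 0.77 = 3.03
Sum of the 3 distinct covariances = 3 × 0.427 = 1.281
σ²_T = Σσ²ᵢ + 2·Σcov = 3.03 + 2 × 1.281 = 5.592
α = (3/2)·(1 − 3.03/5.592) = 0.69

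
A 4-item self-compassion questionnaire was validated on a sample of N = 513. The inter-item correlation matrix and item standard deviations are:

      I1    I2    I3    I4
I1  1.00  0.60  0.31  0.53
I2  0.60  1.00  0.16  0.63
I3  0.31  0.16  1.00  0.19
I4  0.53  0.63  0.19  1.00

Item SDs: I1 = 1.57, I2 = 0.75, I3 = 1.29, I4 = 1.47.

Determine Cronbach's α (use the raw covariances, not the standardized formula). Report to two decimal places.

Σσ²ᵢ = 1.57² + 0.75² + 1.29² + 1.47² = 6.8524
Covariances σ_ij = r_ij · s_i · s_j:
  σ(I1,I2) = 0.60 × 1.57 × 0.75 = 0.7065
  σ(I1,I3) = 0.31 × 1.57 × 1.29 = 0.6278
  σ(I1,I4) = 0.53 × 1.57 × 1.47 = 1.2232
  σ(I2,I3) = 0.16 × 0.75 × 1.29 = 0.1548
  σ(I2,I4) = 0.63 × 0.75 × 1.47 = 0.6946
  σ(I3,I4) = 0.19 × 1.29 × 1.47 = 0.3603
σ²_T = Σσ²ᵢ + 2·Σσ_ij = 6.8524 + 2 × 3.7672 = 14.3868
α = (4/3)·(1 − 6.8524/14.3868) = 0.70

α = 0.70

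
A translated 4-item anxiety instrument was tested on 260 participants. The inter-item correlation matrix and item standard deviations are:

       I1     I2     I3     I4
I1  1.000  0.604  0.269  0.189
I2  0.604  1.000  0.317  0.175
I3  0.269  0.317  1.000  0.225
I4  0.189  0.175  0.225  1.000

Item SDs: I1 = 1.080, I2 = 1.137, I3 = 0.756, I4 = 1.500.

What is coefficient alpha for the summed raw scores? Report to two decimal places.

Σσ²ᵢ = 1.080² + 1.137² + 0.756² + 1.500² = 5.2807
Covariances σ_ij = r_ij · s_i · s_j:
  σ(I1,I2) = 0.604 × 1.080 × 1.137 = 0.7417
  σ(I1,I3) = 0.269 × 1.080 × 0.756 = 0.2196
  σ(I1,I4) = 0.189 × 1.080 × 1.500 = 0.3062
  σ(I2,I3) = 0.317 × 1.137 × 0.756 = 0.2725
  σ(I2,I4) = 0.175 × 1.137 × 1.500 = 0.2985
  σ(I3,I4) = 0.225 × 0.756 × 1.500 = 0.2551
σ²_T = Σσ²ᵢ + 2·Σσ_ij = 5.2807 + 2 × 2.0936 = 9.4679
α = (4/3)·(1 − 5.2807/9.4679) = 0.59

α = 0.59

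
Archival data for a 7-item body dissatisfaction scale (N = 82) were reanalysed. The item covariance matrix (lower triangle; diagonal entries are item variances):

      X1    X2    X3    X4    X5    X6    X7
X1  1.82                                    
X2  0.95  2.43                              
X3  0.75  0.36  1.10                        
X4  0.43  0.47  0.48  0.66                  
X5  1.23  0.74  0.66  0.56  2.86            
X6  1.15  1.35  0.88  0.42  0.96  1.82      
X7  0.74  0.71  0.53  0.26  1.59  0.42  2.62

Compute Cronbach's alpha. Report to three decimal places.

α = 0.818

Σσᵢ² = 1.82 + 2.43 + 1.10 + 0.66 + 2.86 + 1.82 + 2.62 = 13.31
Sum of off-diagonal covariances = 15.64
total variance = 13.31 + 2 × 15.64 = 44.59
α = (k/(k−1))·(1 − Σσᵢ²/total variance) = (7/6)·(1 − 13.31/44.59) = 0.818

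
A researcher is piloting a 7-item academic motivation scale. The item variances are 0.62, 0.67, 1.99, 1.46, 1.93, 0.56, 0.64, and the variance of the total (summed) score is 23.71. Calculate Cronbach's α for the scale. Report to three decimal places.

sum of item variances = 0.62 + 0.67 + 1.99 + 1.46 + 1.93 + 0.56 + 0.64 = 7.87
α = (k/(k−1))·(1 − sum of item variances/Var(T)) = (7/6)·(1 − 7.87/23.71) = 0.779

Cronbach's α = 0.779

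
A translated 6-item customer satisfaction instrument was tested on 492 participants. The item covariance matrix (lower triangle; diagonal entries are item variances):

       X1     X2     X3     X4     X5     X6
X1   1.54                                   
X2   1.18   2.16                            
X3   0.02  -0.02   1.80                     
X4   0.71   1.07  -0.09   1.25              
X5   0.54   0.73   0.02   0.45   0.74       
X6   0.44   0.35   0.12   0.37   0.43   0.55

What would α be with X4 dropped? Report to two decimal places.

α = 0.66

Remaining items: X1, X2, X3, X5, X6 (k = 5).
sum of item variances = 1.54 + 2.16 + 1.80 + 0.74 + 0.55 = 6.79
total variance = 6.79 + 2 × 3.81 = 14.41
α (item deleted) = (5/4)·(1 − 6.79/14.41) = 0.66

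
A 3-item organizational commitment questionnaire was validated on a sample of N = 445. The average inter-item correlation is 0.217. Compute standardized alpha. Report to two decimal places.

standardized alpha = 0.45

Standardized α = k·r̄ / (1 + (k−1)·r̄) = 3 × 0.217 / (1 + 2 × 0.217)
  = 0.6510 / 1.4340 = 0.45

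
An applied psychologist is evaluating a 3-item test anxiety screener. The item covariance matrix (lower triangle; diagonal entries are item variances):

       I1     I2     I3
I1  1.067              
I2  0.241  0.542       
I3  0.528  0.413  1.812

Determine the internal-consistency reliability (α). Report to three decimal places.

Σσᵢ² = 1.067 + 0.542 + 1.812 = 3.421
Sum of the distinct covariances = 1.182
Var(T) = 3.421 + 2 × 1.182 = 5.785
α = (k/(k−1))·(1 − Σσᵢ²/Var(T)) = (3/2)·(1 − 3.421/5.785) = 0.613

α = 0.613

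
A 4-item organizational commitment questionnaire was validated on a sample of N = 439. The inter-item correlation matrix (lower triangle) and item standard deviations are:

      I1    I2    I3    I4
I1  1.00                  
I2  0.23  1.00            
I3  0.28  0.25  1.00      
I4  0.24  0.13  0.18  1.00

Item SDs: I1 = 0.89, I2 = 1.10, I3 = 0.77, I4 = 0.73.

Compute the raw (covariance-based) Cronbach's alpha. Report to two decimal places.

Σσ²ᵢ = 0.89² + 1.10² + 0.77² + 0.73² = 3.1279
Covariances σ_ij = r_ij · s_i · s_j:
  σ(I1,I2) = 0.23 × 0.89 × 1.10 = 0.2252
  σ(I1,I3) = 0.28 × 0.89 × 0.77 = 0.1919
  σ(I1,I4) = 0.24 × 0.89 × 0.73 = 0.1559
  σ(I2,I3) = 0.25 × 1.10 × 0.77 = 0.2118
  σ(I2,I4) = 0.13 × 1.10 × 0.73 = 0.1044
  σ(I3,I4) = 0.18 × 0.77 × 0.73 = 0.1012
σ²_T = Σσ²ᵢ + 2·Σσ_ij = 3.1279 + 2 × 0.9904 = 5.1087
α = (4/3)·(1 − 3.1279/5.1087) = 0.52

α = 0.52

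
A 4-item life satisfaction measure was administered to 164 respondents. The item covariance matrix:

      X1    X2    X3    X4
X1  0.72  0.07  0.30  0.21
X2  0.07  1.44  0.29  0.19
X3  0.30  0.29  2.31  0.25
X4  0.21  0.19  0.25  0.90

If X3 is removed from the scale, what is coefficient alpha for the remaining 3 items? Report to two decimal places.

α = 0.35

Remaining items: X1, X2, X4 (k = 3).
Σσ²ᵢ = 0.72 + 1.44 + 0.90 = 3.06
total variance = 3.06 + 2 × 0.47 = 4.00
α (item deleted) = (3/2)·(1 − 3.06/4.00) = 0.35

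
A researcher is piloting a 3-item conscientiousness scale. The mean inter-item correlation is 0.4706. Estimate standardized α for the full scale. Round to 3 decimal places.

Standardized α = k·r̄ / (1 + (k−1)·r̄) = 3 × 0.4706 / (1 + 2 × 0.4706)
  = 1.4118 / 1.9412 = 0.727

standardized α = 0.727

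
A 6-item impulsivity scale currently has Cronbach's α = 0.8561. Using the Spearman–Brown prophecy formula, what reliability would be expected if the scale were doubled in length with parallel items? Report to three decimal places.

predicted reliability = 0.922

Length factor m = 2
α' = m·α / (1 + (m−1)·α)
   = 2 × 0.8561 / (1 + (2 − 1) × 0.8561)
   = 1.7122 / 1.8561 = 0.922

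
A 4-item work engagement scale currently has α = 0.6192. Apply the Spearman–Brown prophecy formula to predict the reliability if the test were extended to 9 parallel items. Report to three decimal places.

Length factor m = 9/4 = 2.2500
α' = m·α / (1 + (m−1)·α)
   = 9/4 × 0.6192 / (1 + (9/4 − 1) × 0.6192)
   = 1.3932 / 1.7740 = 0.785

predicted reliability = 0.785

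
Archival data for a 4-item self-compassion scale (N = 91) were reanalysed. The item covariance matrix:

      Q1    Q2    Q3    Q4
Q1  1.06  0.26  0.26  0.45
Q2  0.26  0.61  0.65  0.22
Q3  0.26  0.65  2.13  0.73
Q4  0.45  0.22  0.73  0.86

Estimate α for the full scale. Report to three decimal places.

α = 0.699

sum of item variances = 1.06 + 0.61 + 2.13 + 0.86 = 4.66
Sum of off-diagonal covariances = 2.57
σ²_total = 4.66 + 2 × 2.57 = 9.80
α = (k/(k−1))·(1 − sum of item variances/σ²_total) = (4/3)·(1 − 4.66/9.80) = 0.699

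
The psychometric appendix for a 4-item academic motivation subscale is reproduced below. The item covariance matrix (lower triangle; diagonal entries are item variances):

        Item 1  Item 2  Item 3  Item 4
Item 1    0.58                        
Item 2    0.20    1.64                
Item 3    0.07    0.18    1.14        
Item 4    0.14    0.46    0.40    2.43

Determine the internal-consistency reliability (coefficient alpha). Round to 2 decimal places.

sum of item variances = 0.58 + 1.64 + 1.14 + 2.43 = 5.79
Sum of off-diagonal covariances = 1.45
σ²_T = 5.79 + 2 × 1.45 = 8.69
α = (k/(k−1))·(1 − sum of item variances/σ²_T) = (4/3)·(1 − 5.79/8.69) = 0.44

coefficient alpha = 0.44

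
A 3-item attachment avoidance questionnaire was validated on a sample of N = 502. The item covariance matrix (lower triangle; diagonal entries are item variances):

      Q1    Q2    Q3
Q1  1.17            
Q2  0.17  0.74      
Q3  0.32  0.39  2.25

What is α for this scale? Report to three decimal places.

Σσᵢ² = 1.17 + 0.74 + 2.25 = 4.16
Sum of off-diagonal covariances = 0.88
Var(T) = 4.16 + 2 × 0.88 = 5.92
α = (k/(k−1))·(1 − Σσᵢ²/Var(T)) = (3/2)·(1 − 4.16/5.92) = 0.446

α = 0.446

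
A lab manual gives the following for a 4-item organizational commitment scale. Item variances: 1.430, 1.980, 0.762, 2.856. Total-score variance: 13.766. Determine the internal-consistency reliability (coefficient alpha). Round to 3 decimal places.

α = 0.653

ΣVar(i) = 1.430 + 1.980 + 0.762 + 2.856 = 7.028
α = (k/(k−1))·(1 − ΣVar(i)/total variance) = (4/3)·(1 − 7.028/13.766) = 0.653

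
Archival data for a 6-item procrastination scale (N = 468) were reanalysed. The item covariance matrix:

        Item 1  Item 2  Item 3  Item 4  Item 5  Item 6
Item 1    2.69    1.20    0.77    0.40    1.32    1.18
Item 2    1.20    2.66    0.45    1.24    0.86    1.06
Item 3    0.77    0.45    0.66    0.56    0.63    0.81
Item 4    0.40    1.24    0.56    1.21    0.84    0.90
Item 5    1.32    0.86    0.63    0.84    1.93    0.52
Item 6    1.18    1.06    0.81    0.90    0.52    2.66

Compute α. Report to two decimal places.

Σσᵢ² = 2.69 + 2.66 + 0.66 + 1.21 + 1.93 + 2.66 = 11.81
Sum of the distinct covariances = 12.74
σ²_T = 11.81 + 2 × 12.74 = 37.29
α = (k/(k−1))·(1 − Σσᵢ²/σ²_T) = (6/5)·(1 − 11.81/37.29) = 0.82

α = 0.82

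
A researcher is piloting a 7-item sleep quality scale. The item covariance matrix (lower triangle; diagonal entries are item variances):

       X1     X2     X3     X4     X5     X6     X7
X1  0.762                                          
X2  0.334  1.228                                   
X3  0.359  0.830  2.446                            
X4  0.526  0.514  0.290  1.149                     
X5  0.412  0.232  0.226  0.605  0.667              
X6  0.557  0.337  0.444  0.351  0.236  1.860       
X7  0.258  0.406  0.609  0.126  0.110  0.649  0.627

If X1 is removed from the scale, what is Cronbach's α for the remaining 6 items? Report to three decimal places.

Remaining items: X2, X3, X4, X5, X6, X7 (k = 6).
ΣVar(i) = 1.228 + 2.446 + 1.149 + 0.667 + 1.860 + 0.627 = 7.977
σ²_T = 7.977 + 2 × 5.965 = 19.907
α (item deleted) = (6/5)·(1 − 7.977/19.907) = 0.719

Cronbach's α = 0.719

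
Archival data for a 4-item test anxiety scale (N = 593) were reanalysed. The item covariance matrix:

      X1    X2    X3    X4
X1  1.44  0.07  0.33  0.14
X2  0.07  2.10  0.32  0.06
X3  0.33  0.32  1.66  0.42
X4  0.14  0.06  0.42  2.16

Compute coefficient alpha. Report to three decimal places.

coefficient alpha = 0.356

sum of item variances = 1.44 + 2.10 + 1.66 + 2.16 = 7.36
Σ_{i<j} σ_ij = 1.34
Var(T) = 7.36 + 2 × 1.34 = 10.04
α = (k/(k−1))·(1 − sum of item variances/Var(T)) = (4/3)·(1 − 7.36/10.04) = 0.356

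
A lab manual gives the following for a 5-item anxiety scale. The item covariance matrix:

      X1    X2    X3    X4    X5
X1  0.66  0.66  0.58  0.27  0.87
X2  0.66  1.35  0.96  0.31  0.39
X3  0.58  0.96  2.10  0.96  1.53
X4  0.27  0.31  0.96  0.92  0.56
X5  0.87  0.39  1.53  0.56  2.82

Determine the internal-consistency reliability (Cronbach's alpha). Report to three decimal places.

sum of item variances = 0.66 + 1.35 + 2.10 + 0.92 + 2.82 = 7.85
Σ_{i<j} σ_ij = 7.09
σ²_T = 7.85 + 2 × 7.09 = 22.03
α = (k/(k−1))·(1 − sum of item variances/σ²_T) = (5/4)·(1 − 7.85/22.03) = 0.805

Cronbach's alpha = 0.805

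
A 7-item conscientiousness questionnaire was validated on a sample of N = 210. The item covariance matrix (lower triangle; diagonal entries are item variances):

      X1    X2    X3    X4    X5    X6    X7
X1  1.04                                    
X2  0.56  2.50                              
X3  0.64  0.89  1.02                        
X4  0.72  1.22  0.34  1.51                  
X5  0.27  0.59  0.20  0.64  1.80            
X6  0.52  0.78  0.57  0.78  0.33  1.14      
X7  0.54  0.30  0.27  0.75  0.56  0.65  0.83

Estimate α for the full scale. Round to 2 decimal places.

Σσᵢ² = 1.04 + 2.50 + 1.02 + 1.51 + 1.80 + 1.14 + 0.83 = 9.84
Sum of off-diagonal covariances = 12.12
Var(T) = 9.84 + 2 × 12.12 = 34.08
α = (k/(k−1))·(1 − Σσᵢ²/Var(T)) = (7/6)·(1 − 9.84/34.08) = 0.83

α = 0.83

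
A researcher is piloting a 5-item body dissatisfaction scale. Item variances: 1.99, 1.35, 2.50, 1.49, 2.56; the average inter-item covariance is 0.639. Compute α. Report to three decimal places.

α = 0.705

Σσ²ᵢ = 1.99 + 1.35 + 2.50 + 1.49 + 2.56 = 9.89
Sum of the 10 distinct covariances = 10 × 0.639 = 6.390
Var(T) = Σσ²ᵢ + 2·Σcov = 9.89 + 2 × 6.390 = 22.670
α = (5/4)·(1 − 9.89/22.670) = 0.705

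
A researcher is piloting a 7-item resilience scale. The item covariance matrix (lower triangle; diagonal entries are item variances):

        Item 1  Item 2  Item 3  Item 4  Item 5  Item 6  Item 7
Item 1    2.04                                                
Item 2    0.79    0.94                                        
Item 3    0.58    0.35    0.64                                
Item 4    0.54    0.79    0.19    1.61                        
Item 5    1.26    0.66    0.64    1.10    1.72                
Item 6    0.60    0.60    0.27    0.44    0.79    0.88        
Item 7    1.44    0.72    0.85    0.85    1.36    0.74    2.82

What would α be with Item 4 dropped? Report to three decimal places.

α = 0.865

Remaining items: Item 1, Item 2, Item 3, Item 5, Item 6, Item 7 (k = 6).
ΣVar(i) = 2.04 + 0.94 + 0.64 + 1.72 + 0.88 + 2.82 = 9.04
σ²_T = 9.04 + 2 × 11.65 = 32.34
α (item deleted) = (6/5)·(1 − 9.04/32.34) = 0.865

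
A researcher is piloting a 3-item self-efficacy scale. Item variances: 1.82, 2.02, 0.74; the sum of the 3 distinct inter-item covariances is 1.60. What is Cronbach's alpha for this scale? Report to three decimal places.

α = 0.617

ΣVar(i) = 1.82 + 2.02 + 0.74 = 4.58
Sum of distinct covariances = 1.60
Var(T) = ΣVar(i) + 2·Σcov = 4.58 + 2 × 1.60 = 7.78
α = (3/2)·(1 − 4.58/7.78) = 0.617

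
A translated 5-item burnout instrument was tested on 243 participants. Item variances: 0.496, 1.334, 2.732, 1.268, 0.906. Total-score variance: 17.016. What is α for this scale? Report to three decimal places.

α = 0.755

ΣVar(i) = 0.496 + 1.334 + 2.732 + 1.268 + 0.906 = 6.736
α = (k/(k−1))·(1 − ΣVar(i)/total variance) = (5/4)·(1 − 6.736/17.016) = 0.755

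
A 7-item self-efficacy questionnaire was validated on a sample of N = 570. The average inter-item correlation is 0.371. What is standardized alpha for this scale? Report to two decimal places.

standardized alpha = 0.81

Standardized α = k·r̄ / (1 + (k−1)·r̄) = 7 × 0.371 / (1 + 6 × 0.371)
  = 2.5970 / 3.2260 = 0.81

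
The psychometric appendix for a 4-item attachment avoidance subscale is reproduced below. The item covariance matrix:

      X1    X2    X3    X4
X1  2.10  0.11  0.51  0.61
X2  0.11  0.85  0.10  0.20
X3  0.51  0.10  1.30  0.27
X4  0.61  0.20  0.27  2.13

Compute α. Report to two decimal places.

Σσ²ᵢ = 2.10 + 0.85 + 1.30 + 2.13 = 6.38
Sum of the distinct covariances = 1.80
total variance = 6.38 + 2 × 1.80 = 9.98
α = (k/(k−1))·(1 − Σσ²ᵢ/total variance) = (4/3)·(1 − 6.38/9.98) = 0.48

α = 0.48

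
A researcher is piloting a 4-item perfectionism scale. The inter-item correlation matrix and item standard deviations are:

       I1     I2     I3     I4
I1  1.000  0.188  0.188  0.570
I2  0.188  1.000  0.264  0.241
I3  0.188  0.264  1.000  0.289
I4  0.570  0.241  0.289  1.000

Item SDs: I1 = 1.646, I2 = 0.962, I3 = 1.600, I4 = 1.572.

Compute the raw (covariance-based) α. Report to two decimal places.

α = 0.62

Σσ²ᵢ = 1.646² + 0.962² + 1.600² + 1.572² = 8.6659
Covariances σ_ij = r_ij · s_i · s_j:
  σ(I1,I2) = 0.188 × 1.646 × 0.962 = 0.2977
  σ(I1,I3) = 0.188 × 1.646 × 1.600 = 0.4951
  σ(I1,I4) = 0.570 × 1.646 × 1.572 = 1.4749
  σ(I2,I3) = 0.264 × 0.962 × 1.600 = 0.4063
  σ(I2,I4) = 0.241 × 0.962 × 1.572 = 0.3645
  σ(I3,I4) = 0.289 × 1.600 × 1.572 = 0.7269
σ²_T = Σσ²ᵢ + 2·Σσ_ij = 8.6659 + 2 × 3.7654 = 16.1967
α = (4/3)·(1 − 8.6659/16.1967) = 0.62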